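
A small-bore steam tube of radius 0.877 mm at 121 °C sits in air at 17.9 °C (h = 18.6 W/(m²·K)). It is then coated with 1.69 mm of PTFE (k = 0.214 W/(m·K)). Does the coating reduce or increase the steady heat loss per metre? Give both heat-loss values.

increases: 10.6 → 25.0 W/m

Critical radius for a cylinder: r_cr = k/h = 0.0115 m = 1.15 cm.
Outer radius after coating: r₂ = 8.77×10^-4 + 0.00169 = 0.002567 m.
Since r₁ < r_cr and r₂ ≤ r_cr, the coating moves toward the maximum at r_cr — heat loss rises.
Bare: R = 1/(2πr₁h) = 9.757 m·K/W; Q = 103.1/9.757 = 10.6 W/m.
Coated: R = R_cond + R_conv = 4.132 m·K/W; Q = 103.1/4.132 = 25.0 W/m.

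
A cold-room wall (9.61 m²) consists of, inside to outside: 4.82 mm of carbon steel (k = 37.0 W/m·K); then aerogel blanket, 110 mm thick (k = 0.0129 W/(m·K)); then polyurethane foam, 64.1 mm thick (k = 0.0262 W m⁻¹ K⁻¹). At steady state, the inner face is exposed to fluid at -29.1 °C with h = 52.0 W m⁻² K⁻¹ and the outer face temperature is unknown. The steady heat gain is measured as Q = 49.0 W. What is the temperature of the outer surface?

T_out = 27.0 °C

Sum the resistances:
  R_conv,in = 1/(hA) = 1/(52.0·9.61) = 0.002001 K/W
  R_carbon steel = L/(kA) = 0.00482/(37.0·9.61) = 1.356×10^-5 K/W
  R_aerogel blanket = L/(kA) = 0.110/(0.0129·9.61) = 0.8873 K/W
  R_polyurethane foam = L/(kA) = 0.0641/(0.0262·9.61) = 0.2546 K/W
ΣR = 1.144 K/W
ΔT = Q·ΣR = 49.0 × 1.144 = 56.06 K
Heat flows inward, so T_out = T_in + ΔT = -29.1 + 56.06 = 27.0 °C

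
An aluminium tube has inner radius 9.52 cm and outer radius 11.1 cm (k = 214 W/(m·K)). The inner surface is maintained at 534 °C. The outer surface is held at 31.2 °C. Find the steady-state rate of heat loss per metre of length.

Q' = 4400 kW/m

Q' = 2πk·ΔT/ln(r₂/r₁) = 2π × 214 × 502.8 / ln(0.111/0.0952) = 4.40×10^6 W/m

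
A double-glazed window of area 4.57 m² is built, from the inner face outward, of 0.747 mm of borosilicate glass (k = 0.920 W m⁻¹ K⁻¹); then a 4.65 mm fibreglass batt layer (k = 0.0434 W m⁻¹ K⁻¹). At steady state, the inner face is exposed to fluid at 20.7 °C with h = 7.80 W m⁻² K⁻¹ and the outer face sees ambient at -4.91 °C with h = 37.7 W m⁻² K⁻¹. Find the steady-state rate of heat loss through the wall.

Q = 446 W

Treat each layer as a resistance in series:
  R_conv,in = 1/(hA) = 1/(7.80·4.57) = 0.02805 K/W
  R_borosilicate glass = L/(kA) = 7.47×10^-4/(0.920·4.57) = 1.777×10^-4 K/W
  R_fibreglass batt = L/(kA) = 0.00465/(0.0434·4.57) = 0.02344 K/W
  R_conv,out = 1/(hA) = 1/(37.7·4.57) = 0.005804 K/W
ΣR = 0.02805 + 1.777×10^-4 + 0.02344 + 0.005804 = 0.05747 K/W
Q = ΔT/ΣR = (20.7 °C − -4.91 °C)/0.05747 = 446 W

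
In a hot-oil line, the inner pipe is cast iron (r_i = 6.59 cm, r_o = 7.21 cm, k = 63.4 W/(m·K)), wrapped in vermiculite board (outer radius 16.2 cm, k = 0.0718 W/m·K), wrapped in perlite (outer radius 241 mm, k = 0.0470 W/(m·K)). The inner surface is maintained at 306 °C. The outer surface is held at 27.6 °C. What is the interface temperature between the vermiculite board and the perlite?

T = 147 °C

Series thermal resistances, inner to outer:
  R'_cast iron = ln(0.0721/0.0659)/(2πk) = 0.08992/(2π·63.4) = 2.257×10^-4 m·K/W
  R'_vermiculite board = ln(0.162/0.0721)/(2πk) = 0.8095/(2π·0.0718) = 1.794 m·K/W
  R'_perlite = ln(0.241/0.162)/(2πk) = 0.3972/(2π·0.0470) = 1.345 m·K/W
ΣR = 2.257×10^-4 + 1.794 + 1.345 = 3.139 m·K/W
Q' = ΔT/ΣR = (306 °C − 27.6 °C)/3.139 = 88.69 W/m
From the inner boundary to the vermiculite board/perlite interface, ΣR_partial = 1.794 m·K/W.
T_interface = T_in − Q'·ΣR_partial = 306 °C − (88.69)(1.794) = 147 °C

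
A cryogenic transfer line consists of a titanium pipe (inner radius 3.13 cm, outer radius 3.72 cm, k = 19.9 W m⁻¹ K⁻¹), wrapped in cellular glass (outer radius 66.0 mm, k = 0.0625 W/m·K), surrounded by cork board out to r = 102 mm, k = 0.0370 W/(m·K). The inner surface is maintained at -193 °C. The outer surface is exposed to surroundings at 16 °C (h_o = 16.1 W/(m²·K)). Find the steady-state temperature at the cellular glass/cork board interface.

T = -104 °C

Resistance network (inner→outer):
  R'_titanium = ln(0.0372/0.0313)/(2πk) = 0.1727/(2π·19.9) = 0.001381 m·K/W
  R'_cellular glass = ln(0.0660/0.0372)/(2πk) = 0.5733/(2π·0.0625) = 1.460 m·K/W
  R'_cork board = ln(0.102/0.0660)/(2πk) = 0.4353/(2π·0.0370) = 1.873 m·K/W
  R'_conv,out = 1/(2πr h) = 1/(2π·0.102·16.1) = 0.09692 m·K/W
ΣR = 0.001381 + 1.460 + 1.873 + 0.09692 = 3.431 m·K/W
Q' = ΔT/ΣR = (-193 °C − 16 °C)/3.431 = -60.92 W/m
From the inner boundary to the cellular glass/cork board interface, ΣR_partial = 1.461 m·K/W.
T_interface = T_in − Q'·ΣR_partial = -193 °C − (-60.92)(1.461) = -104 °C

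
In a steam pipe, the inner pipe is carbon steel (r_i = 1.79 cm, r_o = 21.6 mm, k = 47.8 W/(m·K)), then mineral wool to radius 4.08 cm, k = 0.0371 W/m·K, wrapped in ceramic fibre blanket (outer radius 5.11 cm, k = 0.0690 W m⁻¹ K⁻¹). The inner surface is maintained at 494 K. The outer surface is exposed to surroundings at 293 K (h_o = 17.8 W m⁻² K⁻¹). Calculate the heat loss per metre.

Series thermal resistances, inner to outer:
  R'_carbon steel = ln(0.0216/0.0179)/(2πk) = 0.1879/(2π·47.8) = 6.256×10^-4 m·K/W
  R'_mineral wool = ln(0.0408/0.0216)/(2πk) = 0.6360/(2π·0.0371) = 2.728 m·K/W
  R'_ceramic fibre blanket = ln(0.0511/0.0408)/(2πk) = 0.2251/(2π·0.0690) = 0.5192 m·K/W
  R'_conv,out = 1/(2πr h) = 1/(2π·0.0511·17.8) = 0.1750 m·K/W
ΣR = 6.256×10^-4 + 2.728 + 0.5192 + 0.1750 = 3.423 m·K/W
Q' = ΔT/ΣR = (494 K − 293 K)/3.423 = 58.7 W/m

Q' = 58.7 W/m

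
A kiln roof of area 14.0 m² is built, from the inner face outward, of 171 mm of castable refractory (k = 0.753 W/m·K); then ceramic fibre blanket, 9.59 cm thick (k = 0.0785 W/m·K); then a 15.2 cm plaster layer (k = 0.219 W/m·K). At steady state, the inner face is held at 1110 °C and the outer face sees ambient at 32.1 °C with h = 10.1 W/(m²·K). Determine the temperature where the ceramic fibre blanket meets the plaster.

Treat each layer as a resistance in series:
  R_castable refractory = L/(kA) = 0.171/(0.753·14.0) = 0.01622 K/W
  R_ceramic fibre blanket = L/(kA) = 0.0959/(0.0785·14.0) = 0.08726 K/W
  R_plaster = L/(kA) = 0.152/(0.219·14.0) = 0.04958 K/W
  R_conv,out = 1/(hA) = 1/(10.1·14.0) = 0.007072 K/W
ΣR = 0.01622 + 0.08726 + 0.04958 + 0.007072 = 0.1601 K/W
Q = ΔT/ΣR = (1110 °C − 32.1 °C)/0.1601 = 6733 W
From the inner boundary to the ceramic fibre blanket/plaster interface, ΣR_partial = 0.1035 K/W.
T_interface = T_in − Q·ΣR_partial = 1110 °C − (6733)(0.1035) = 413 °C

T = 413 °C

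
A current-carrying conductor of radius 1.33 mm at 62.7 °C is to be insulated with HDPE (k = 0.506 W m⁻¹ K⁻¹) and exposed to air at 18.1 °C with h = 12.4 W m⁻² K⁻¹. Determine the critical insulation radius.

For a cylinder, r_cr = k_ins/h = 0.506/12.4 = 0.0408 m = 4.08 cm

r_cr = 4.08 cm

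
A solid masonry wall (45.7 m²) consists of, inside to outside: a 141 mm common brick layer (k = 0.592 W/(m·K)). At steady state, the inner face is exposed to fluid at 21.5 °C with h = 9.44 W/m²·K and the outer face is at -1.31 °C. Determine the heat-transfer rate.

Q = 3.03 kW

Resistance network (inner→outer):
  R_conv,in = 1/(hA) = 1/(9.44·45.7) = 0.002318 K/W
  R_common brick = L/(kA) = 0.141/(0.592·45.7) = 0.005212 K/W
ΣR = 0.002318 + 0.005212 = 0.007530 K/W
Q = ΔT/ΣR = (21.5 °C − -1.31 °C)/0.007530 = 3030 W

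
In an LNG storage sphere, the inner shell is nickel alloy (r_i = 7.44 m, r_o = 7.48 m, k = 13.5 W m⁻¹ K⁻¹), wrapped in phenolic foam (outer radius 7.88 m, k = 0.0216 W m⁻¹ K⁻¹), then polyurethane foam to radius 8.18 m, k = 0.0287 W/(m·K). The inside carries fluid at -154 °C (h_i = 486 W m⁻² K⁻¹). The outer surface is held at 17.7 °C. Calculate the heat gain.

Resistance network (inner→outer):
  R_conv,in = 1/(4πr²h) = 1/(4π·7.44²·486) = 2.958×10^-6 K/W
  R_nickel alloy = (1/7.44 − 1/7.48)/(4πk) = 7.188×10^-4/(4π·13.5) = 4.237×10^-6 K/W
  R_phenolic foam = (1/7.48 − 1/7.88)/(4πk) = 0.006786/(4π·0.0216) = 0.02500 K/W
  R_polyurethane foam = (1/7.88 − 1/8.18)/(4πk) = 0.004654/(4π·0.0287) = 0.01290 K/W
ΣR = 2.958×10^-6 + 4.237×10^-6 + 0.02500 + 0.01290 = 0.03791 K/W
Q = ΔT/ΣR = (-154 °C − 17.7 °C)/0.03791 = -4530 W
(Negative Q ⇒ heat flows inward; heat gain = 4530 W.)

Q = 4.53 kW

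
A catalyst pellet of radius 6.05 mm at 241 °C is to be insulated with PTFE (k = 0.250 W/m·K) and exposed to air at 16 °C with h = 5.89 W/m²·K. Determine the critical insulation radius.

For a sphere, r_cr = 2k_ins/h = 2·0.250/5.89 = 0.0849 m = 8.49 cm

r_cr = 8.49 cm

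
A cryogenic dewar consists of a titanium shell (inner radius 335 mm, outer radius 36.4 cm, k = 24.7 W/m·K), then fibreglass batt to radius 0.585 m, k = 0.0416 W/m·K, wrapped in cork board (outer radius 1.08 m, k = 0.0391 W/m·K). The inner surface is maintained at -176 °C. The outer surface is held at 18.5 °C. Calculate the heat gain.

Series thermal resistances, inner to outer:
  R_titanium = (1/0.335 − 1/0.364)/(4πk) = 0.2378/(4π·24.7) = 7.662×10^-4 K/W
  R_fibreglass batt = (1/0.364 − 1/0.585)/(4πk) = 1.038/(4π·0.0416) = 1.985 K/W
  R_cork board = (1/0.585 − 1/1.08)/(4πk) = 0.7835/(4π·0.0391) = 1.595 K/W
ΣR = 7.662×10^-4 + 1.985 + 1.595 = 3.581 K/W
Q = ΔT/ΣR = (-176 °C − 18.5 °C)/3.581 = -54.3 W
(Negative Q ⇒ heat flows inward; heat gain = 54.3 W.)

Q = 54.3 W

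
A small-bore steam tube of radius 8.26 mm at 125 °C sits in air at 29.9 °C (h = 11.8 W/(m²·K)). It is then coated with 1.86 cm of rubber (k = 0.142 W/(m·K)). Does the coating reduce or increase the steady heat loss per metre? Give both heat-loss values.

reduces: 58.2 → 52.1 W/m

Critical radius for a cylinder: r_cr = k/h = 0.0120 m = 1.20 cm.
Outer radius after coating: r₂ = 0.00826 + 0.0186 = 0.02686 m.
r₁ < r_cr < r₂: heat loss rises to a maximum at r_cr then falls. Whether the coating helps depends on whether Q(r₂) has dropped back below Q(r₁).
Bare: R = 1/(2πr₁h) = 1.633 m·K/W; Q = 95.1/1.633 = 58.2 W/m.
Coated: R = R_cond + R_conv = 1.824 m·K/W; Q = 95.1/1.824 = 52.1 W/m.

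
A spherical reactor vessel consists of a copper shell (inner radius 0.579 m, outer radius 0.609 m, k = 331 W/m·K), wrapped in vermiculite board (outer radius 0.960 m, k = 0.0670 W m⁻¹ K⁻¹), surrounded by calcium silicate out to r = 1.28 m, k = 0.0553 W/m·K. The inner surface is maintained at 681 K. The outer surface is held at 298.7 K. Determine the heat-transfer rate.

Q = 351 W

Resistance network (inner→outer):
  R_copper = (1/0.579 − 1/0.609)/(4πk) = 0.08508/(4π·331) = 2.045×10^-5 K/W
  R_vermiculite board = (1/0.609 − 1/0.960)/(4πk) = 0.6004/(4π·0.0670) = 0.7131 K/W
  R_calcium silicate = (1/0.960 − 1/1.28)/(4πk) = 0.2604/(4π·0.0553) = 0.3747 K/W
ΣR = 2.045×10^-5 + 0.7131 + 0.3747 = 1.088 K/W
Q = ΔT/ΣR = (681 K − 298.7 K)/1.088 = 351 W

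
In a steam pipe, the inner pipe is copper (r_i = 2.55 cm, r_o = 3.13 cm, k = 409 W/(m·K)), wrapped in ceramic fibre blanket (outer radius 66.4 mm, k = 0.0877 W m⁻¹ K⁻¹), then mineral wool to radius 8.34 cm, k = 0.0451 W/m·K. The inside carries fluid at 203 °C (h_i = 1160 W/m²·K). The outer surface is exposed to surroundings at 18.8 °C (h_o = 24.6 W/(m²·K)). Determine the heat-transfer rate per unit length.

Resistance network (inner→outer):
  R'_conv,in = 1/(2πr h) = 1/(2π·0.0255·1160) = 0.005380 m·K/W
  R'_copper = ln(0.0313/0.0255)/(2πk) = 0.2049/(2π·409) = 7.975×10^-5 m·K/W
  R'_ceramic fibre blanket = ln(0.0664/0.0313)/(2πk) = 0.7521/(2π·0.0877) = 1.365 m·K/W
  R'_mineral wool = ln(0.0834/0.0664)/(2πk) = 0.2280/(2π·0.0451) = 0.8044 m·K/W
  R'_conv,out = 1/(2πr h) = 1/(2π·0.0834·24.6) = 0.07757 m·K/W
ΣR = 0.005380 + 7.975×10^-5 + 1.365 + 0.8044 + 0.07757 = 2.252 m·K/W
Q' = ΔT/ΣR = (203 °C − 18.8 °C)/2.252 = 81.8 W/m

Q' = 81.8 W/m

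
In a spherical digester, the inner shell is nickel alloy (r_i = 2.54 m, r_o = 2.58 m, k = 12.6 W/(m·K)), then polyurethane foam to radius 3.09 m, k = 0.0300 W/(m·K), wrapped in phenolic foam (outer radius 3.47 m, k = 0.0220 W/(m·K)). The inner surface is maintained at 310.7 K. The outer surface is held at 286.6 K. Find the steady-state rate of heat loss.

Q = 80.9 W

Treat each layer as a resistance in series:
  R_nickel alloy = (1/2.54 − 1/2.58)/(4πk) = 0.006104/(4π·12.6) = 3.855×10^-5 K/W
  R_polyurethane foam = (1/2.58 − 1/3.09)/(4πk) = 0.06397/(4π·0.0300) = 0.1697 K/W
  R_phenolic foam = (1/3.09 − 1/3.47)/(4πk) = 0.03544/(4π·0.0220) = 0.1282 K/W
ΣR = 3.855×10^-5 + 0.1697 + 0.1282 = 0.2979 K/W
Q = ΔT/ΣR = (310.7 K − 286.6 K)/0.2979 = 80.9 W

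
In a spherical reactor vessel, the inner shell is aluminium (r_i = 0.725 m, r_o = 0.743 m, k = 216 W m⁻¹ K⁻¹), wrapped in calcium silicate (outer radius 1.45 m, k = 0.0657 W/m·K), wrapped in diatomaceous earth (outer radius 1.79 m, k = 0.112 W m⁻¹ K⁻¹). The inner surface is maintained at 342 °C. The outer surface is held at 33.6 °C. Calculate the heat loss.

Resistance network (inner→outer):
  R_aluminium = (1/0.725 − 1/0.743)/(4πk) = 0.03342/(4π·216) = 1.231×10^-5 K/W
  R_calcium silicate = (1/0.743 − 1/1.45)/(4πk) = 0.6562/(4π·0.0657) = 0.7949 K/W
  R_diatomaceous earth = (1/1.45 − 1/1.79)/(4πk) = 0.1310/(4π·0.112) = 0.09307 K/W
ΣR = 1.231×10^-5 + 0.7949 + 0.09307 = 0.8880 K/W
Q = ΔT/ΣR = (342 °C − 33.6 °C)/0.8880 = 347 W

Q = 347 W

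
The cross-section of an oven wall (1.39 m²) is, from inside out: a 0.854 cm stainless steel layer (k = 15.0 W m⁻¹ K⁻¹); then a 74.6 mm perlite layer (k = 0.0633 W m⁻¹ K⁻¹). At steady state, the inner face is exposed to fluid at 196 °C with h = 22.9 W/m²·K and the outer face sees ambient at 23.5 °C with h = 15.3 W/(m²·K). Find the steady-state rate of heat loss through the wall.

Treat each layer as a resistance in series:
  R_conv,in = 1/(hA) = 1/(22.9·1.39) = 0.03142 K/W
  R_stainless steel = L/(kA) = 0.00854/(15.0·1.39) = 4.096×10^-4 K/W
  R_perlite = L/(kA) = 0.0746/(0.0633·1.39) = 0.8479 K/W
  R_conv,out = 1/(hA) = 1/(15.3·1.39) = 0.04702 K/W
ΣR = 0.03142 + 4.096×10^-4 + 0.8479 + 0.04702 = 0.9267 K/W
Q = ΔT/ΣR = (196 °C − 23.5 °C)/0.9267 = 186 W

Q = 186 W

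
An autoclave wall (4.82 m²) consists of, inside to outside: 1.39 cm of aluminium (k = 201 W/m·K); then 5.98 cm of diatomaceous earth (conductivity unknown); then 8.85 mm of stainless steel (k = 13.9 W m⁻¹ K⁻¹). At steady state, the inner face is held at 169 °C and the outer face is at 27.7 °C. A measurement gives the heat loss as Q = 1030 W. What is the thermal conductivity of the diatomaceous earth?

k = 0.0905 W/m·K

ΣR = ΔT/Q = |169 − 27.7|/1030 = 0.1372 K/W
Known resistances:
  R_aluminium = L/(kA) = 0.0139/(201·4.82) = 1.435×10^-5 K/W
  R_stainless steel = L/(kA) = 0.00885/(13.9·4.82) = 1.321×10^-4 K/W
R_diatomaceous earth = ΣR − ΣR_known = 0.1372 − 1.465×10^-4 = 0.1371 K/W
L/(kA) = 0.1371 ⇒ k = 0.0598/(0.1371·4.82) = 0.0905 W/m·K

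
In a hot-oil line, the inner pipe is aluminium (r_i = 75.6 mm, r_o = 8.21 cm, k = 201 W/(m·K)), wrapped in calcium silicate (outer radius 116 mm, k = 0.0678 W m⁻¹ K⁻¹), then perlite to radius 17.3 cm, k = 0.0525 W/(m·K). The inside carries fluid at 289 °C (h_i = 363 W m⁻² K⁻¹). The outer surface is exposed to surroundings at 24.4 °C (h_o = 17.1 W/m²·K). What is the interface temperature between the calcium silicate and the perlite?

T = 185 °C

Resistance network (inner→outer):
  R'_conv,in = 1/(2πr h) = 1/(2π·0.0756·363) = 0.005800 m·K/W
  R'_aluminium = ln(0.0821/0.0756)/(2πk) = 0.08248/(2π·201) = 6.531×10^-5 m·K/W
  R'_calcium silicate = ln(0.116/0.0821)/(2πk) = 0.3457/(2π·0.0678) = 0.8114 m·K/W
  R'_perlite = ln(0.173/0.116)/(2πk) = 0.3997/(2π·0.0525) = 1.212 m·K/W
  R'_conv,out = 1/(2πr h) = 1/(2π·0.173·17.1) = 0.05380 m·K/W
ΣR = 0.005800 + 6.531×10^-5 + 0.8114 + 1.212 + 0.05380 = 2.083 m·K/W
Q' = ΔT/ΣR = (289 °C − 24.4 °C)/2.083 = 127.0 W/m
From the inner boundary to the calcium silicate/perlite interface, ΣR_partial = 0.8173 m·K/W.
T_interface = T_in − Q'·ΣR_partial = 289 °C − (127.0)(0.8173) = 185 °C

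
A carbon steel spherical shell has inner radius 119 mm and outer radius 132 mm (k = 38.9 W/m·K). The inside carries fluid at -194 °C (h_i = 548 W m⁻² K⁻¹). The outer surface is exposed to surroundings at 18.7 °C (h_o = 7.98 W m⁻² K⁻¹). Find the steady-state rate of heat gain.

Q = 364 W

Resistance network (inner→outer):
  R_conv,in = 1/(4πr²h) = 1/(4π·0.119²·548) = 0.01025 K/W
  R_carbon steel = (1/0.119 − 1/0.132)/(4πk) = 0.8276/(4π·38.9) = 0.001693 K/W
  R_conv,out = 1/(4πr²h) = 1/(4π·0.132²·7.98) = 0.5723 K/W
ΣR = 0.01025 + 0.001693 + 0.5723 = 0.5842 K/W
Q = ΔT/ΣR = (-194 °C − 18.7 °C)/0.5842 = -364 W
(Negative Q ⇒ heat flows inward; heat gain = 364 W.)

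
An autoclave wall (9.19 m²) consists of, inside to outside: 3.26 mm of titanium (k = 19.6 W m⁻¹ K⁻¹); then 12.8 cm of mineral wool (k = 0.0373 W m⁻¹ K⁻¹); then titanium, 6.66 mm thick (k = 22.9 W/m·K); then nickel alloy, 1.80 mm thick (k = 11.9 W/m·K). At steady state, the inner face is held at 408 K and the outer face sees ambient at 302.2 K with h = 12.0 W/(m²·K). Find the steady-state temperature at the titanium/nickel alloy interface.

Resistance network (inner→outer):
  R_titanium = L/(kA) = 0.00326/(19.6·9.19) = 1.810×10^-5 K/W
  R_mineral wool = L/(kA) = 0.128/(0.0373·9.19) = 0.3734 K/W
  R_titanium = L/(kA) = 0.00666/(22.9·9.19) = 3.165×10^-5 K/W
  R_nickel alloy = L/(kA) = 0.00180/(11.9·9.19) = 1.646×10^-5 K/W
  R_conv,out = 1/(hA) = 1/(12.0·9.19) = 0.009068 K/W
ΣR = 1.810×10^-5 + 0.3734 + 3.165×10^-5 + 1.646×10^-5 + 0.009068 = 0.3825 K/W
Q = ΔT/ΣR = (408 K − 302.2 K)/0.3825 = 276.6 W
From the inner boundary to the titanium/nickel alloy interface, ΣR_partial = 0.3734 K/W.
T_interface = T_in − Q·ΣR_partial = 408 K − (276.6)(0.3734) = 304.7 K

T = 304.7 K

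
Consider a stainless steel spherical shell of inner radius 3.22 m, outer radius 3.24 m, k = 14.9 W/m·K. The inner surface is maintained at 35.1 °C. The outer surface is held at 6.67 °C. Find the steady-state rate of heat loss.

Q = 2.78×10^6 W

Q = 4πk·ΔT/(1/r₁ − 1/r₂) = 4π × 14.9 × 28.43 / (1/3.22 − 1/3.24) = 2.78×10^6 W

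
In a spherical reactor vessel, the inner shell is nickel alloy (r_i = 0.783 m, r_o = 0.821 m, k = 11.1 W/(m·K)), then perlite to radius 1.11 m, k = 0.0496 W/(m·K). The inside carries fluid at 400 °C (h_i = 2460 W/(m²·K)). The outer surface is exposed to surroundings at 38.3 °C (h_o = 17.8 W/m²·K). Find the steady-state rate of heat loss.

Q = 705 W

Series thermal resistances, inner to outer:
  R_conv,in = 1/(4πr²h) = 1/(4π·0.783²·2460) = 5.276×10^-5 K/W
  R_nickel alloy = (1/0.783 − 1/0.821)/(4πk) = 0.05911/(4π·11.1) = 4.238×10^-4 K/W
  R_perlite = (1/0.821 − 1/1.11)/(4πk) = 0.3171/(4π·0.0496) = 0.5088 K/W
  R_conv,out = 1/(4πr²h) = 1/(4π·1.11²·17.8) = 0.003628 K/W
ΣR = 5.276×10^-5 + 4.238×10^-4 + 0.5088 + 0.003628 = 0.5129 K/W
Q = ΔT/ΣR = (400 °C − 38.3 °C)/0.5129 = 705 W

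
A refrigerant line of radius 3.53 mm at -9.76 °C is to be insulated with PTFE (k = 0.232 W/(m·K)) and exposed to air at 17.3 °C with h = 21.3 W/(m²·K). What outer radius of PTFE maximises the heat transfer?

For a cylinder, r_cr = k_ins/h = 0.232/21.3 = 0.0109 m = 1.09 cm

r_cr = 1.09 cm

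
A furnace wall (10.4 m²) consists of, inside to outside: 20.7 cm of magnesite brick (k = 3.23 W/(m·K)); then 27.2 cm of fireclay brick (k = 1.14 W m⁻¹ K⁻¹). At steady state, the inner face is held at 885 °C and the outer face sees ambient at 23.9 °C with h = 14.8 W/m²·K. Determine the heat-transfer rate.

Q = 24.2 kW

Treat each layer as a resistance in series:
  R_magnesite brick = L/(kA) = 0.207/(3.23·10.4) = 0.006162 K/W
  R_fireclay brick = L/(kA) = 0.272/(1.14·10.4) = 0.02294 K/W
  R_conv,out = 1/(hA) = 1/(14.8·10.4) = 0.006497 K/W
ΣR = 0.006162 + 0.02294 + 0.006497 = 0.03560 K/W
Q = ΔT/ΣR = (885 °C − 23.9 °C)/0.03560 = 24200 W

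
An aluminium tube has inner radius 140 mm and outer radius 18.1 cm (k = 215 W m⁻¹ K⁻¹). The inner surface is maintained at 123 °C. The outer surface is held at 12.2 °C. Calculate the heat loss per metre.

Q' = 5.83×10^5 W/m

Q' = 2πk·ΔT/ln(r₂/r₁) = 2π × 215 × 110.8 / ln(0.181/0.140) = 5.83×10^5 W/m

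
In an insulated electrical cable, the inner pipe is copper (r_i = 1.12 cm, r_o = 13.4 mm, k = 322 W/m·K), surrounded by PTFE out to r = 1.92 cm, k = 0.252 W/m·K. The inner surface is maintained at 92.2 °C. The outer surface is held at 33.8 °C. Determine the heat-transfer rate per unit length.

Q' = 257 W/m

Resistance network (inner→outer):
  R'_copper = ln(0.0134/0.0112)/(2πk) = 0.1793/(2π·322) = 8.864×10^-5 m·K/W
  R'_PTFE = ln(0.0192/0.0134)/(2πk) = 0.3597/(2π·0.252) = 0.2271 m·K/W
ΣR = 8.864×10^-5 + 0.2271 = 0.2272 m·K/W
Q' = ΔT/ΣR = (92.2 °C − 33.8 °C)/0.2272 = 257 W/m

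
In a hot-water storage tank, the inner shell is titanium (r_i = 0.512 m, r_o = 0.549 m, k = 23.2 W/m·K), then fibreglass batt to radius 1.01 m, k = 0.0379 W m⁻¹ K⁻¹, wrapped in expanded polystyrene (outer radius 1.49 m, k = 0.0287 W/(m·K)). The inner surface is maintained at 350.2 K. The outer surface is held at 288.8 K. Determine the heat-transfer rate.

Q = 23.3 W

Treat each layer as a resistance in series:
  R_titanium = (1/0.512 − 1/0.549)/(4πk) = 0.1316/(4π·23.2) = 4.515×10^-4 K/W
  R_fibreglass batt = (1/0.549 − 1/1.01)/(4πk) = 0.8314/(4π·0.0379) = 1.746 K/W
  R_expanded polystyrene = (1/1.01 − 1/1.49)/(4πk) = 0.3190/(4π·0.0287) = 0.8844 K/W
ΣR = 4.515×10^-4 + 1.746 + 0.8844 = 2.631 K/W
Q = ΔT/ΣR = (350.2 K − 288.8 K)/2.631 = 23.3 W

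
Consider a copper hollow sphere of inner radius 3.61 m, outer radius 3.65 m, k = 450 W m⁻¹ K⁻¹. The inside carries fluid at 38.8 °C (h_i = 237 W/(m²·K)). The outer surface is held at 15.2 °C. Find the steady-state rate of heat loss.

Resistance network (inner→outer):
  R_conv,in = 1/(4πr²h) = 1/(4π·3.61²·237) = 2.576×10^-5 K/W
  R_copper = (1/3.61 − 1/3.65)/(4πk) = 0.003036/(4π·450) = 5.368×10^-7 K/W
ΣR = 2.576×10^-5 + 5.368×10^-7 = 2.630×10^-5 K/W
Q = ΔT/ΣR = (38.8 °C − 15.2 °C)/2.630×10^-5 = 8.97×10^5 W

Q = 8.97×10^5 W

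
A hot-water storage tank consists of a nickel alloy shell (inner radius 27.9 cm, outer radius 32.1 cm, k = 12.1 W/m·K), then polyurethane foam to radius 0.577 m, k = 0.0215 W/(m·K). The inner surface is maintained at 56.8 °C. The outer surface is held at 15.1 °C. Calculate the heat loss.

Resistance network (inner→outer):
  R_nickel alloy = (1/0.279 − 1/0.321)/(4πk) = 0.4690/(4π·12.1) = 0.003084 K/W
  R_polyurethane foam = (1/0.321 − 1/0.577)/(4πk) = 1.382/(4π·0.0215) = 5.116 K/W
ΣR = 0.003084 + 5.116 = 5.119 K/W
Q = ΔT/ΣR = (56.8 °C − 15.1 °C)/5.119 = 8.15 W

Q = 8.15 W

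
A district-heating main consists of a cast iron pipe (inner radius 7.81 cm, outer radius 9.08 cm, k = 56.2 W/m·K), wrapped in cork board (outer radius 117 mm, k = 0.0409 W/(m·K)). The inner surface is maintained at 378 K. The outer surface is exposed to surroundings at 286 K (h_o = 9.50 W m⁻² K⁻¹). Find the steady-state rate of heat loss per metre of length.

Treat each layer as a resistance in series:
  R'_cast iron = ln(0.0908/0.0781)/(2πk) = 0.1507/(2π·56.2) = 4.267×10^-4 m·K/W
  R'_cork board = ln(0.117/0.0908)/(2πk) = 0.2535/(2π·0.0409) = 0.9865 m·K/W
  R'_conv,out = 1/(2πr h) = 1/(2π·0.117·9.50) = 0.1432 m·K/W
ΣR = 4.267×10^-4 + 0.9865 + 0.1432 = 1.130 m·K/W
Q' = ΔT/ΣR = (378 K − 286 K)/1.130 = 81.4 W/m

Q' = 81.4 W/m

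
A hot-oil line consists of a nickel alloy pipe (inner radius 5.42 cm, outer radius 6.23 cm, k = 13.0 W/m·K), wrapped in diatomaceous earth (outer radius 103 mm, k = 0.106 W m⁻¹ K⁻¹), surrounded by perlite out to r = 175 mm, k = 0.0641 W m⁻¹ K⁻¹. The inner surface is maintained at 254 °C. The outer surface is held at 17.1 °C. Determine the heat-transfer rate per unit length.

Resistance network (inner→outer):
  R'_nickel alloy = ln(0.0623/0.0542)/(2πk) = 0.1393/(2π·13.0) = 0.001705 m·K/W
  R'_diatomaceous earth = ln(0.103/0.0623)/(2πk) = 0.5028/(2π·0.106) = 0.7549 m·K/W
  R'_perlite = ln(0.175/0.103)/(2πk) = 0.5301/(2π·0.0641) = 1.316 m·K/W
ΣR = 0.001705 + 0.7549 + 1.316 = 2.073 m·K/W
Q' = ΔT/ΣR = (254 °C − 17.1 °C)/2.073 = 114 W/m

Q' = 114 W/m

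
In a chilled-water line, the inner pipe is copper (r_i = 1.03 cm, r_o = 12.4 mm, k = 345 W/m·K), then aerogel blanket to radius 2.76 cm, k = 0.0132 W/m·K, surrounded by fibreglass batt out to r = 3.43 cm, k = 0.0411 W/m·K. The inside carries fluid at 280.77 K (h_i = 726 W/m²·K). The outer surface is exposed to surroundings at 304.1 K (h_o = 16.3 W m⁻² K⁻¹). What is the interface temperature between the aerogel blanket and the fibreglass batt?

T = 301.7 K

Treat each layer as a resistance in series:
  R'_conv,in = 1/(2πr h) = 1/(2π·0.0103·726) = 0.02128 m·K/W
  R'_copper = ln(0.0124/0.0103)/(2πk) = 0.1856/(2π·345) = 8.560×10^-5 m·K/W
  R'_aerogel blanket = ln(0.0276/0.0124)/(2πk) = 0.8001/(2π·0.0132) = 9.647 m·K/W
  R'_fibreglass batt = ln(0.0343/0.0276)/(2πk) = 0.2173/(2π·0.0411) = 0.8416 m·K/W
  R'_conv,out = 1/(2πr h) = 1/(2π·0.0343·16.3) = 0.2847 m·K/W
ΣR = 0.02128 + 8.560×10^-5 + 9.647 + 0.8416 + 0.2847 = 10.79 m·K/W
Q' = ΔT/ΣR = (280.77 K − 304.1 K)/10.79 = -2.162 W/m
From the inner boundary to the aerogel blanket/fibreglass batt interface, ΣR_partial = 9.668 m·K/W.
T_interface = T_in − Q'·ΣR_partial = 280.77 K − (-2.162)(9.668) = 301.7 K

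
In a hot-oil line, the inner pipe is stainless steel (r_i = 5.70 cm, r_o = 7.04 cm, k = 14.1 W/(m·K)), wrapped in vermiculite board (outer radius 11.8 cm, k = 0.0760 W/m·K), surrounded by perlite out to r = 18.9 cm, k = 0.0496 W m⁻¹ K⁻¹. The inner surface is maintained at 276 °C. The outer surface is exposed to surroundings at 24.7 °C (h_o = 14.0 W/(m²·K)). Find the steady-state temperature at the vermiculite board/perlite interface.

Treat each layer as a resistance in series:
  R'_stainless steel = ln(0.0704/0.0570)/(2πk) = 0.2111/(2π·14.1) = 0.002383 m·K/W
  R'_vermiculite board = ln(0.118/0.0704)/(2πk) = 0.5165/(2π·0.0760) = 1.082 m·K/W
  R'_perlite = ln(0.189/0.118)/(2πk) = 0.4711/(2π·0.0496) = 1.512 m·K/W
  R'_conv,out = 1/(2πr h) = 1/(2π·0.189·14.0) = 0.06015 m·K/W
ΣR = 0.002383 + 1.082 + 1.512 + 0.06015 = 2.657 m·K/W
Q' = ΔT/ΣR = (276 °C − 24.7 °C)/2.657 = 94.58 W/m
From the inner boundary to the vermiculite board/perlite interface, ΣR_partial = 1.084 m·K/W.
T_interface = T_in − Q'·ΣR_partial = 276 °C − (94.58)(1.084) = 173 °C

T = 173 °C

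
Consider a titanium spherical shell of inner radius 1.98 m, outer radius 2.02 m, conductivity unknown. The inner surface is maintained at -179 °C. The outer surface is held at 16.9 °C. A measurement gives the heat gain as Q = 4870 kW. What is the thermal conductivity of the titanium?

ΣR = ΔT/Q = |-179 − 16.9|/4.87×10^6 = 4.023×10^-5 K/W
(1/r₁−1/r₂)/(4πk) = 4.023×10^-5 ⇒ k = 0.01000/(4π·4.023×10^-5) = 19.8 W/m·K

k = 19.8 W/m·K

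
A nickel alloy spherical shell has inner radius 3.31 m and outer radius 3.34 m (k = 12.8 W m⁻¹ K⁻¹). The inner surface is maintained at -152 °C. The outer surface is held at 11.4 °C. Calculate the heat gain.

Q = 4πk·ΔT/(1/r₁ − 1/r₂) = 4π × 12.8 × 163.4 / (1/3.31 − 1/3.34) = 9.69×10^6 W

Q = 9.69×10^6 W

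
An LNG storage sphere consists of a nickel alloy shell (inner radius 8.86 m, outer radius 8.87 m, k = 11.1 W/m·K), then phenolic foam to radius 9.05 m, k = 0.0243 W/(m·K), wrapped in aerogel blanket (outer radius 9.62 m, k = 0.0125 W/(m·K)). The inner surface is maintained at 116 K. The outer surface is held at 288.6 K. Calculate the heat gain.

Resistance network (inner→outer):
  R_nickel alloy = (1/8.86 − 1/8.87)/(4πk) = 1.272×10^-4/(4π·11.1) = 9.122×10^-7 K/W
  R_phenolic foam = (1/8.87 − 1/9.05)/(4πk) = 0.002242/(4π·0.0243) = 0.007343 K/W
  R_aerogel blanket = (1/9.05 − 1/9.62)/(4πk) = 0.006547/(4π·0.0125) = 0.04168 K/W
ΣR = 9.122×10^-7 + 0.007343 + 0.04168 = 0.04902 K/W
Q = ΔT/ΣR = (116 K − 288.6 K)/0.04902 = -3520 W
(Negative Q ⇒ heat flows inward; heat gain = 3520 W.)

Q = 3.52 kW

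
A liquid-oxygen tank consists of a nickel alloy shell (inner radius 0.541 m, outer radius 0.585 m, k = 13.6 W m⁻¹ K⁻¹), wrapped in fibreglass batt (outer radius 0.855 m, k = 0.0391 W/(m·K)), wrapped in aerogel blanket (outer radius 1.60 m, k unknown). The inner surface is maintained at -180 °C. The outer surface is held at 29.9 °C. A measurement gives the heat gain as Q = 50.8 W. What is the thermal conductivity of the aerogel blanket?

k = 0.0143 W/m·K

ΣR = ΔT/Q = |-180 − 29.9|/50.8 = 4.132 K/W
Known resistances:
  R_nickel alloy = (1/0.541 − 1/0.585)/(4πk) = 0.1390/(4π·13.6) = 8.135×10^-4 K/W
  R_fibreglass batt = (1/0.585 − 1/0.855)/(4πk) = 0.5398/(4π·0.0391) = 1.099 K/W
R_aerogel blanket = ΣR − ΣR_known = 4.132 − 1.100 = 3.032 K/W
(1/r₁−1/r₂)/(4πk) = 3.032 ⇒ k = 0.5446/(4π·3.032) = 0.0143 W/m·K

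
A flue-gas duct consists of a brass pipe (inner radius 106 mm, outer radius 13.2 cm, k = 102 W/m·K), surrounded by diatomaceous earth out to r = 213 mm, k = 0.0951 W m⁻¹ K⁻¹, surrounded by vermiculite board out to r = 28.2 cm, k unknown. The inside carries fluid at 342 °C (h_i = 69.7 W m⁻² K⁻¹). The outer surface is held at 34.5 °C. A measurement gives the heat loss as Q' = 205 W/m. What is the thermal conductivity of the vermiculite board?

ΣR = ΔT/Q' = |342 − 34.5|/205 = 1.500 m·K/W
Known resistances:
  R'_conv,in = 1/(2πr h) = 1/(2π·0.106·69.7) = 0.02154 m·K/W
  R'_brass = ln(0.132/0.106)/(2πk) = 0.2194/(2π·102) = 3.423×10^-4 m·K/W
  R'_diatomaceous earth = ln(0.213/0.132)/(2πk) = 0.4785/(2π·0.0951) = 0.8008 m·K/W
R_vermiculite board = ΣR − ΣR_known = 1.500 − 0.8227 = 0.6773 m·K/W
ln(r₂/r₁)/(2πk) = 0.6773 ⇒ k = 0.2806/(2π·0.6773) = 0.0659 W/m·K

k = 0.0659 W/m·K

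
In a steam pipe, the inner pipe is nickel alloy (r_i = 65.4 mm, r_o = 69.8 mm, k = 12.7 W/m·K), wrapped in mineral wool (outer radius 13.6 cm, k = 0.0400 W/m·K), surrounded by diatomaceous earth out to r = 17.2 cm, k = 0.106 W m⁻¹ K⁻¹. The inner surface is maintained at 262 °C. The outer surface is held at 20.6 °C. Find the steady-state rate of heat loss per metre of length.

Resistance network (inner→outer):
  R'_nickel alloy = ln(0.0698/0.0654)/(2πk) = 0.06511/(2π·12.7) = 8.160×10^-4 m·K/W
  R'_mineral wool = ln(0.136/0.0698)/(2πk) = 0.6670/(2π·0.0400) = 2.654 m·K/W
  R'_diatomaceous earth = ln(0.172/0.136)/(2πk) = 0.2348/(2π·0.106) = 0.3526 m·K/W
ΣR = 8.160×10^-4 + 2.654 + 0.3526 = 3.007 m·K/W
Q' = ΔT/ΣR = (262 °C − 20.6 °C)/3.007 = 80.3 W/m

Q' = 80.3 W/m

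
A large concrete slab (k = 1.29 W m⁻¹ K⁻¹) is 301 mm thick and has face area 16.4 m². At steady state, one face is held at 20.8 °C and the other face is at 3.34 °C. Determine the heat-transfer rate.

Q = 1230 W

Q = kA·ΔT/L = 1.29 × 16.4 × |20.8 °C − 3.34 °C| / 0.301 = 1230 W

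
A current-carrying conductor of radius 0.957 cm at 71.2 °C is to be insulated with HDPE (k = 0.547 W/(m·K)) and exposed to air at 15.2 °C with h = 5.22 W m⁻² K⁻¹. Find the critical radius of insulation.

For a cylinder, r_cr = k_ins/h = 0.547/5.22 = 0.105 m = 10.5 cm

r_cr = 10.5 cm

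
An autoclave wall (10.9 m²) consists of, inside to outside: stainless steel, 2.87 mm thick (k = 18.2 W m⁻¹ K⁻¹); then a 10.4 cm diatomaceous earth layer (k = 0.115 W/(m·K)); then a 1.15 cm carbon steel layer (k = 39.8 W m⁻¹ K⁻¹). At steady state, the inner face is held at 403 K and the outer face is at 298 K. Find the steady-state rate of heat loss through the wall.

Q = 1260 W

Treat each layer as a resistance in series:
  R_stainless steel = L/(kA) = 0.00287/(18.2·10.9) = 1.447×10^-5 K/W
  R_diatomaceous earth = L/(kA) = 0.104/(0.115·10.9) = 0.08297 K/W
  R_carbon steel = L/(kA) = 0.0115/(39.8·10.9) = 2.651×10^-5 K/W
ΣR = 1.447×10^-5 + 0.08297 + 2.651×10^-5 = 0.08301 K/W
Q = ΔT/ΣR = (403 K − 298 K)/0.08301 = 1260 W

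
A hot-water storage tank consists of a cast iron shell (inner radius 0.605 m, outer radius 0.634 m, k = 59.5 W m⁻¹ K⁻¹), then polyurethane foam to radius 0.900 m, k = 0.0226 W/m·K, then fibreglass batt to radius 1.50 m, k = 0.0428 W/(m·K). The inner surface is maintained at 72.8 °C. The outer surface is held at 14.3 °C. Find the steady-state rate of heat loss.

Series thermal resistances, inner to outer:
  R_cast iron = (1/0.605 − 1/0.634)/(4πk) = 0.07561/(4π·59.5) = 1.011×10^-4 K/W
  R_polyurethane foam = (1/0.634 − 1/0.900)/(4πk) = 0.4662/(4π·0.0226) = 1.641 K/W
  R_fibreglass batt = (1/0.900 − 1/1.50)/(4πk) = 0.4444/(4π·0.0428) = 0.8263 K/W
ΣR = 1.011×10^-4 + 1.641 + 0.8263 = 2.467 K/W
Q = ΔT/ΣR = (72.8 °C − 14.3 °C)/2.467 = 23.7 W

Q = 23.7 W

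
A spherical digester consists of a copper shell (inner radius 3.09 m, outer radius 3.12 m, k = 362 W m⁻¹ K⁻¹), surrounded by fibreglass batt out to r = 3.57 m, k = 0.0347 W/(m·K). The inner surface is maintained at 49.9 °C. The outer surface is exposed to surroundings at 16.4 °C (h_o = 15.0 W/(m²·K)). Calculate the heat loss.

Resistance network (inner→outer):
  R_copper = (1/3.09 − 1/3.12)/(4πk) = 0.003112/(4π·362) = 6.841×10^-7 K/W
  R_fibreglass batt = (1/3.12 − 1/3.57)/(4πk) = 0.04040/(4π·0.0347) = 0.09265 K/W
  R_conv,out = 1/(4πr²h) = 1/(4π·3.57²·15.0) = 4.163×10^-4 K/W
ΣR = 6.841×10^-7 + 0.09265 + 4.163×10^-4 = 0.09307 K/W
Q = ΔT/ΣR = (49.9 °C − 16.4 °C)/0.09307 = 360 W

Q = 360 W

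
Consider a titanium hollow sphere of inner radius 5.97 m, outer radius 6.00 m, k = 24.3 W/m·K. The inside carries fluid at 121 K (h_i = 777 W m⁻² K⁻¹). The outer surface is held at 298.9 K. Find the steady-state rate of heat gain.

Q = 31700 kW

Series thermal resistances, inner to outer:
  R_conv,in = 1/(4πr²h) = 1/(4π·5.97²·777) = 2.874×10^-6 K/W
  R_titanium = (1/5.97 − 1/6.00)/(4πk) = 8.375×10^-4/(4π·24.3) = 2.743×10^-6 K/W
ΣR = 2.874×10^-6 + 2.743×10^-6 = 5.617×10^-6 K/W
Q = ΔT/ΣR = (121 K − 298.9 K)/5.617×10^-6 = -3.17×10^7 W
(Negative Q ⇒ heat flows inward; heat gain = 3.17×10^7 W.)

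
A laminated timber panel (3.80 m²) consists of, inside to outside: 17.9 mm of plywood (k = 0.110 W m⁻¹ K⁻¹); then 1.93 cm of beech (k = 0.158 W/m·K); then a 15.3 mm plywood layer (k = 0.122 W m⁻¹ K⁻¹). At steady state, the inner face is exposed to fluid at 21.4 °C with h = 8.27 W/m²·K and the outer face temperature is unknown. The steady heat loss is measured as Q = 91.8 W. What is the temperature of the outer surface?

T_out = 8.57 °C

Series resistances:
  R_conv,in = 1/(hA) = 1/(8.27·3.80) = 0.03182 K/W
  R_plywood = L/(kA) = 0.0179/(0.110·3.80) = 0.04282 K/W
  R_beech = L/(kA) = 0.0193/(0.158·3.80) = 0.03215 K/W
  R_plywood = L/(kA) = 0.0153/(0.122·3.80) = 0.03300 K/W
ΣR = 0.1398 K/W
ΔT = Q·ΣR = 91.8 × 0.1398 = 12.83 K
Heat flows outward, so T_out = T_in − ΔT = 21.4 − 12.83 = 8.57 °C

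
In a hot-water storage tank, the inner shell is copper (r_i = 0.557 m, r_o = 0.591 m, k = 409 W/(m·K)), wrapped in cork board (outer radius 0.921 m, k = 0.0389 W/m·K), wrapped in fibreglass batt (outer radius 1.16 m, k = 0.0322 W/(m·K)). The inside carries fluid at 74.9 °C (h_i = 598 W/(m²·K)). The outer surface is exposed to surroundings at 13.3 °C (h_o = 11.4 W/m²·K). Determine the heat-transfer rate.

Q = 34.2 W

Series thermal resistances, inner to outer:
  R_conv,in = 1/(4πr²h) = 1/(4π·0.557²·598) = 4.289×10^-4 K/W
  R_copper = (1/0.557 − 1/0.591)/(4πk) = 0.1033/(4π·409) = 2.010×10^-5 K/W
  R_cork board = (1/0.591 − 1/0.921)/(4πk) = 0.6063/(4π·0.0389) = 1.240 K/W
  R_fibreglass batt = (1/0.921 − 1/1.16)/(4πk) = 0.2237/(4π·0.0322) = 0.5529 K/W
  R_conv,out = 1/(4πr²h) = 1/(4π·1.16²·11.4) = 0.005188 K/W
ΣR = 4.289×10^-4 + 2.010×10^-5 + 1.240 + 0.5529 + 0.005188 = 1.799 K/W
Q = ΔT/ΣR = (74.9 °C − 13.3 °C)/1.799 = 34.2 W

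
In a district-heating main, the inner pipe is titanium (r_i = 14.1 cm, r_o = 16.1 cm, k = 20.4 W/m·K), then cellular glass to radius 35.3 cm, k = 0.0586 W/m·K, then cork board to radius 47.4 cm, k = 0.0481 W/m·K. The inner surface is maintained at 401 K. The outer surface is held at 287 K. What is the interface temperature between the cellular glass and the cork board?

T = 322.8 K

Treat each layer as a resistance in series:
  R'_titanium = ln(0.161/0.141)/(2πk) = 0.1326/(2π·20.4) = 0.001035 m·K/W
  R'_cellular glass = ln(0.353/0.161)/(2πk) = 0.7851/(2π·0.0586) = 2.132 m·K/W
  R'_cork board = ln(0.474/0.353)/(2πk) = 0.2947/(2π·0.0481) = 0.9752 m·K/W
ΣR = 0.001035 + 2.132 + 0.9752 = 3.108 m·K/W
Q' = ΔT/ΣR = (401 K − 287 K)/3.108 = 36.68 W/m
From the inner boundary to the cellular glass/cork board interface, ΣR_partial = 2.133 m·K/W.
T_interface = T_in − Q'·ΣR_partial = 401 K − (36.68)(2.133) = 322.8 K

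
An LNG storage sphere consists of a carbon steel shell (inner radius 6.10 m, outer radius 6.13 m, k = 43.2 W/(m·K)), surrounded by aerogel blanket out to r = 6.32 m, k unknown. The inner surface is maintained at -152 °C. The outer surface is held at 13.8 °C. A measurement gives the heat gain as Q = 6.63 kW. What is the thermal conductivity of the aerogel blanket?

k = 0.0156 W/m·K

ΣR = ΔT/Q = |-152 − 13.8|/6630 = 0.02501 K/W
Known resistances:
  R_carbon steel = (1/6.10 − 1/6.13)/(4πk) = 8.023×10^-4/(4π·43.2) = 1.478×10^-6 K/W
R_aerogel blanket = ΣR − ΣR_known = 0.02501 − 1.478×10^-6 = 0.02501 K/W
(1/r₁−1/r₂)/(4πk) = 0.02501 ⇒ k = 0.004904/(4π·0.02501) = 0.0156 W/m·K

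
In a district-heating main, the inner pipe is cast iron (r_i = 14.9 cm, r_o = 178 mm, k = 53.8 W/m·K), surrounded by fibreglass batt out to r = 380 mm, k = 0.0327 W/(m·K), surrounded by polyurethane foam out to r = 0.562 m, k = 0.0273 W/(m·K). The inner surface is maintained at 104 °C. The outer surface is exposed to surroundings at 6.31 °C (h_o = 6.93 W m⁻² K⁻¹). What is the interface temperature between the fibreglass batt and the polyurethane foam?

Resistance network (inner→outer):
  R'_cast iron = ln(0.178/0.149)/(2πk) = 0.1778/(2π·53.8) = 5.261×10^-4 m·K/W
  R'_fibreglass batt = ln(0.380/0.178)/(2πk) = 0.7584/(2π·0.0327) = 3.691 m·K/W
  R'_polyurethane foam = ln(0.562/0.380)/(2πk) = 0.3913/(2π·0.0273) = 2.281 m·K/W
  R'_conv,out = 1/(2πr h) = 1/(2π·0.562·6.93) = 0.04086 m·K/W
ΣR = 5.261×10^-4 + 3.691 + 2.281 + 0.04086 = 6.013 m·K/W
Q' = ΔT/ΣR = (104 °C − 6.31 °C)/6.013 = 16.25 W/m
From the inner boundary to the fibreglass batt/polyurethane foam interface, ΣR_partial = 3.692 m·K/W.
T_interface = T_in − Q'·ΣR_partial = 104 °C − (16.25)(3.692) = 44.0 °C

T = 44.0 °C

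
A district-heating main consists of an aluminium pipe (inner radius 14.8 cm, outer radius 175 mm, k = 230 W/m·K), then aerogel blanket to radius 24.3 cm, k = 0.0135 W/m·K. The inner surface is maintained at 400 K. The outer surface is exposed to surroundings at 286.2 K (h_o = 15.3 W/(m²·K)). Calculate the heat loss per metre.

Resistance network (inner→outer):
  R'_aluminium = ln(0.175/0.148)/(2πk) = 0.1676/(2π·230) = 1.160×10^-4 m·K/W
  R'_aerogel blanket = ln(0.243/0.175)/(2πk) = 0.3283/(2π·0.0135) = 3.870 m·K/W
  R'_conv,out = 1/(2πr h) = 1/(2π·0.243·15.3) = 0.04281 m·K/W
ΣR = 1.160×10^-4 + 3.870 + 0.04281 = 3.913 m·K/W
Q' = ΔT/ΣR = (400 K − 286.2 K)/3.913 = 29.1 W/m

Q' = 29.1 W/m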